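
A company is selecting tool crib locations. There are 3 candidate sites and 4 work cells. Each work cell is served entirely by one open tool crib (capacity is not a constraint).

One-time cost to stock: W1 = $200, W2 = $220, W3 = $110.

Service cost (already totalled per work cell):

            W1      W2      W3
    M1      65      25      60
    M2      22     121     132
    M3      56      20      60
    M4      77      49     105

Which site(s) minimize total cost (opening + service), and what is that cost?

Open W1 only; minimum total cost 420.

For any fixed open set, each work cell goes to its cheapest open site; total = fixed + service.
{W1}: M1→W1 65, M2→W1 22, M3→W1 56, M4→W1 77. Service 220; fixed 200; total 420.
{W2}: service 215 + fixed 220 = 435
{W3}: service 357 + fixed 110 = 467
{W1, W2, W3}: service 116 + fixed 530 = 646
No other subset beats 420.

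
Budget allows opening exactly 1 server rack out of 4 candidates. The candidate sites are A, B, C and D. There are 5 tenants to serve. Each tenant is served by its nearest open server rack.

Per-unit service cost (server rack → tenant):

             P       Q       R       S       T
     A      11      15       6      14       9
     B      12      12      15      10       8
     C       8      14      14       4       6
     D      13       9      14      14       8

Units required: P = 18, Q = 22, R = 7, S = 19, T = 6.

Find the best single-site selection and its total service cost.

Choose C only; total service cost 662.

With exactly 1 open, each tenant uses its cheapest among the chosen.
{C}: P→C 8·18=144, Q→C 14·22=308, R→C 14·7=98, S→C 4·19=76, T→C 6·6=36. Service cost 662.
{B}: service cost 823
{D}: service cost 844
Among all 4 size-1 choices, {C} is lowest.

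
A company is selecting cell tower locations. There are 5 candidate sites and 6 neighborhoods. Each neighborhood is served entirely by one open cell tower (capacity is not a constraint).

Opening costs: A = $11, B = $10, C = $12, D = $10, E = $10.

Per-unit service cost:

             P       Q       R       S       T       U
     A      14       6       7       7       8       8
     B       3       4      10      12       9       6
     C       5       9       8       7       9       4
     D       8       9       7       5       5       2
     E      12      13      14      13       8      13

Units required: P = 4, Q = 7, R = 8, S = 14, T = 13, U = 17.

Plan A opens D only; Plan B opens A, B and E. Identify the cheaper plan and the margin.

Plan A is cheaper by 101.

Plan A: {D}: P→D 8·4=32, Q→D 9·7=63, R→D 7·8=56, S→D 5·14=70, T→D 5·13=65, U→D 2·17=34. Service 320; fixed 10; total 330.
Plan B: {A, B, E}: P→B 3·4=12, Q→B 4·7=28, R→A 7·8=56, S→A 7·14=98, T→A 8·13=104, U→B 6·17=102. Service 400; fixed 31; total 431.
Difference: |330 − 431| = 101.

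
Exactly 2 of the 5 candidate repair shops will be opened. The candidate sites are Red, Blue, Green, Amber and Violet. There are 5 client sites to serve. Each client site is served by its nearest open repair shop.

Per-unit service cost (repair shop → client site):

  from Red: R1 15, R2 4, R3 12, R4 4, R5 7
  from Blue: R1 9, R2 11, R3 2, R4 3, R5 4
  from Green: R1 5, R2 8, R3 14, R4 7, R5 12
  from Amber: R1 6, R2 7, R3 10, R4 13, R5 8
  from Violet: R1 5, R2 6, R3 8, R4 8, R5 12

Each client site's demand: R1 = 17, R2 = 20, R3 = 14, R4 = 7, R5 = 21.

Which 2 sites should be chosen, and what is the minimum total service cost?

Choose Blue and Violet; total service cost 338.

With exactly 2 open, each client site uses its cheapest among the chosen.
{Blue, Violet}: R1→Violet 5·17=85, R2→Violet 6·20=120, R3→Blue 2·14=28, R4→Blue 3·7=21, R5→Blue 4·21=84. Service cost 338.
{Red, Blue}: service cost 366
{Blue, Amber}: service cost 375
Among all 10 size-2 choices, {Blue, Violet} is lowest.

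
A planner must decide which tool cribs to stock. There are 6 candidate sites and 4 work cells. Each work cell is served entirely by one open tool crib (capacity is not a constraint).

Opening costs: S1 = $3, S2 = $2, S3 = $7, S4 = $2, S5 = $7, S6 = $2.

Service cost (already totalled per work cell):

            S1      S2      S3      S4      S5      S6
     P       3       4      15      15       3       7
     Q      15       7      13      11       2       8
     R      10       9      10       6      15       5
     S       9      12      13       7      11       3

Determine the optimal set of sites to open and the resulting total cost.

For any fixed open set, each work cell goes to its cheapest open site; total = fixed + service.
{S5, S6}: P→S5 3, Q→S5 2, R→S6 5, S→S6 3. Service 13; fixed 9; total 22.
{S2, S6}: service 19 + fixed 4 = 23
{S1, S6}: service 19 + fixed 5 = 24
{S1, S2, S3, S4, S5, S6}: service 13 + fixed 23 = 36
No other subset beats 22.

Open S5 and S6; minimum total cost 22.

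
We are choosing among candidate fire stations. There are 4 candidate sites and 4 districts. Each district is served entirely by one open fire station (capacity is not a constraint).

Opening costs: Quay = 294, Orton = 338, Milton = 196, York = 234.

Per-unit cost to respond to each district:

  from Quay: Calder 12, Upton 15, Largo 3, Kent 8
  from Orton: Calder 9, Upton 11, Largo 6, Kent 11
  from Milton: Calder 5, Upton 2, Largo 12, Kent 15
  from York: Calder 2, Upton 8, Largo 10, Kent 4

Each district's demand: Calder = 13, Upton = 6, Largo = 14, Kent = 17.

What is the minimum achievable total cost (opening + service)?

For any fixed open set, each district goes to its cheapest open site; total = fixed + service.
{York}: Calder→York 2·13=26, Upton→York 8·6=48, Largo→York 10·14=140, Kent→York 4·17=68. Service 282; fixed 234; total 516.
{Milton, York}: Calder→York 2·13=26, Upton→Milton 2·6=12, Largo→York 10·14=140, Kent→York 4·17=68. Service 246; fixed 430; total 676.
{Milton}: service 500 + fixed 196 = 696
{Quay, Orton, Milton, York}: service 148 + fixed 1062 = 1210
No other subset beats 516.

Minimum total cost: 516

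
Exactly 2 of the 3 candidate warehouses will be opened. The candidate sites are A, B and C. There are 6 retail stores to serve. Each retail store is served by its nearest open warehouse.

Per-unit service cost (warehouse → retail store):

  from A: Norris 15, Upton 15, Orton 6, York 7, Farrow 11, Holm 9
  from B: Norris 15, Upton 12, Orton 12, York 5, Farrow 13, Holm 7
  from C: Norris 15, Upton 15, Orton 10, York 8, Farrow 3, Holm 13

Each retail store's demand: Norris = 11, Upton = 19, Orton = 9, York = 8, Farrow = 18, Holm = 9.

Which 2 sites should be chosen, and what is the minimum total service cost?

With exactly 2 open, each retail store uses its cheapest among the chosen.
{B, C}: Norris→B 15·11=165, Upton→B 12·19=228, Orton→C 10·9=90, York→B 5·8=40, Farrow→C 3·18=54, Holm→B 7·9=63. Service cost 640.
{A, C}: service cost 695
{A, B}: service cost 748
Among all 3 size-2 choices, {B, C} is lowest.

Choose B and C; total service cost 640.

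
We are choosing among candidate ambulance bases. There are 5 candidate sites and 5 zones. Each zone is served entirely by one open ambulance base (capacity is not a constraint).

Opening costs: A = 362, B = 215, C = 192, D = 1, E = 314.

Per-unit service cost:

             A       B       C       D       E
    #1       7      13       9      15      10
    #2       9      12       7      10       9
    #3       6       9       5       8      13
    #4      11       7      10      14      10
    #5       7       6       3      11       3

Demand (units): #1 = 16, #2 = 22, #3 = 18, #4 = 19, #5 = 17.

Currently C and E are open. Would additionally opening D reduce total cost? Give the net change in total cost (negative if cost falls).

No — net change +1 (cost rises by 1).

Current service cost with {C, E}: 629.
Adding D: each zone re-picks its cheapest; new service cost 629, saving 0.
Extra fixed cost: 1. Net change = 1 − 0 = 1.
(Totals: 1135 → 1136.)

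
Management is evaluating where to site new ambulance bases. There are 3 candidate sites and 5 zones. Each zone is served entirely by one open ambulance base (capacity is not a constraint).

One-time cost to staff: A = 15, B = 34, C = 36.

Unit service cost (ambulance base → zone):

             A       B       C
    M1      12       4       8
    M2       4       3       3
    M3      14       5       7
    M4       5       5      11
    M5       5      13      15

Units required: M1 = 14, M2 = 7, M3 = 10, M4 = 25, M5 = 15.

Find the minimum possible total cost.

For any fixed open set, each zone goes to its cheapest open site; total = fixed + service.
{A, B}: M1→B 4·14=56, M2→B 3·7=21, M3→B 5·10=50, M4→A 5·25=125, M5→A 5·15=75. Service 327; fixed 49; total 376.
{A, B, C}: service 327 + fixed 85 = 412
{A, C}: service 403 + fixed 51 = 454
{A}: M1→A 12·14=168, M2→A 4·7=28, M3→A 14·10=140, M4→A 5·25=125, M5→A 5·15=75. Service 536; fixed 15; total 551.
No other subset beats 376.

Minimum total cost: 376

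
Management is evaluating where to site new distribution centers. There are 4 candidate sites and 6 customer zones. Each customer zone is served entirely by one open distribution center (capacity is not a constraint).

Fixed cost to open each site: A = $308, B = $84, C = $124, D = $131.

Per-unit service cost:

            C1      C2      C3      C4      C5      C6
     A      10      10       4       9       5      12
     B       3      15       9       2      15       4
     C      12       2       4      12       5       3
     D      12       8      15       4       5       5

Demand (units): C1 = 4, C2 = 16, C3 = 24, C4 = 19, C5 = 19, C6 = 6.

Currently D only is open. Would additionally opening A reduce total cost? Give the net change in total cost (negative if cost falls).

Current service cost with {D}: 737.
Adding A: each customer zone re-picks its cheapest; new service cost 465, saving 272.
Extra fixed cost: 308. Net change = 308 − 272 = 36.
(Totals: 868 → 904.)

No — net change +36 (cost rises by 36).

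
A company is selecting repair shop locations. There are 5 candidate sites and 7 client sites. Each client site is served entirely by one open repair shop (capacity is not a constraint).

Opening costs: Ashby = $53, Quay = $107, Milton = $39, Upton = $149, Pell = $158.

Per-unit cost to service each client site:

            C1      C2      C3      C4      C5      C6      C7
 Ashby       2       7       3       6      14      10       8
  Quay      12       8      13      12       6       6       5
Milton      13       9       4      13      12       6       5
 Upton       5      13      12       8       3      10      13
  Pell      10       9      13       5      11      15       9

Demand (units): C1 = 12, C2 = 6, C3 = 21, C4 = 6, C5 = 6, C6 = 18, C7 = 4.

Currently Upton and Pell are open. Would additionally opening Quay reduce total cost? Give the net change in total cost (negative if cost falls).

No — net change +13 (cost rises by 13).

Current service cost with {Upton, Pell}: 630.
Adding Quay: each client site re-picks its cheapest; new service cost 536, saving 94.
Extra fixed cost: 107. Net change = 107 − 94 = 13.
(Totals: 937 → 950.)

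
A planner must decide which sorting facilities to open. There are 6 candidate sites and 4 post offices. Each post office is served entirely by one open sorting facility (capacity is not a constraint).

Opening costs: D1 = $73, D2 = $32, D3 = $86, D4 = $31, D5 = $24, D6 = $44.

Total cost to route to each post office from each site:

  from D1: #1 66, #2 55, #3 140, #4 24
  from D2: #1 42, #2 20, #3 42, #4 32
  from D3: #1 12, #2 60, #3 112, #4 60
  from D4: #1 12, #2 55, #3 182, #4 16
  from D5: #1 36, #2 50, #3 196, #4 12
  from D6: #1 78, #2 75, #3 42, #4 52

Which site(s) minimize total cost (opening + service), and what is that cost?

For any fixed open set, each post office goes to its cheapest open site; total = fixed + service.
{D2, D4}: #1→D4 12, #2→D2 20, #3→D2 42, #4→D4 16. Service 90; fixed 63; total 153.
{D2, D5}: service 110 + fixed 56 = 166
{D2}: #1→D2 42, #2→D2 20, #3→D2 42, #4→D2 32. Service 136; fixed 32; total 168.
{D1, D2, D3, D4, D5, D6}: service 86 + fixed 290 = 376
No other subset beats 153.

Open D2 and D4; minimum total cost 153.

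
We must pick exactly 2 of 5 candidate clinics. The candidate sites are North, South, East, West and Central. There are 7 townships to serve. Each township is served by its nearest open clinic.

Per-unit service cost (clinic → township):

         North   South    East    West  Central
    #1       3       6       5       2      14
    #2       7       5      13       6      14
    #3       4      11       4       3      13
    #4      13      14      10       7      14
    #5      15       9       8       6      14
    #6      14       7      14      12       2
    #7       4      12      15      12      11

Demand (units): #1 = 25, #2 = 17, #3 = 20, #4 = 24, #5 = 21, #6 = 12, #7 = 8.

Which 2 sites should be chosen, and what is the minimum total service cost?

With exactly 2 open, each township uses its cheapest among the chosen.
{West, Central}: #1→West 2·25=50, #2→West 6·17=102, #3→West 3·20=60, #4→West 7·24=168, #5→West 6·21=126, #6→Central 2·12=24, #7→Central 11·8=88. Service cost 618.
{South, West}: service cost 669
{North, West}: service cost 682
Among all 10 size-2 choices, {West, Central} is lowest.

Choose West and Central; total service cost 618.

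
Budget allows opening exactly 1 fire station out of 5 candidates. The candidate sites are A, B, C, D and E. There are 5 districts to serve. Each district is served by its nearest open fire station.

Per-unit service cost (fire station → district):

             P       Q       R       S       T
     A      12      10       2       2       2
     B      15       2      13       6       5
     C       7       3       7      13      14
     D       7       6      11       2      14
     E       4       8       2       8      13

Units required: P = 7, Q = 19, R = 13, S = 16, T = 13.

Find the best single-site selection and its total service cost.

With exactly 1 open, each district uses its cheapest among the chosen.
{A}: P→A 12·7=84, Q→A 10·19=190, R→A 2·13=26, S→A 2·16=32, T→A 2·13=26. Service cost 358.
{B}: service cost 473
{E}: service cost 503
Among all 5 size-1 choices, {A} is lowest.

Choose A only; total service cost 358.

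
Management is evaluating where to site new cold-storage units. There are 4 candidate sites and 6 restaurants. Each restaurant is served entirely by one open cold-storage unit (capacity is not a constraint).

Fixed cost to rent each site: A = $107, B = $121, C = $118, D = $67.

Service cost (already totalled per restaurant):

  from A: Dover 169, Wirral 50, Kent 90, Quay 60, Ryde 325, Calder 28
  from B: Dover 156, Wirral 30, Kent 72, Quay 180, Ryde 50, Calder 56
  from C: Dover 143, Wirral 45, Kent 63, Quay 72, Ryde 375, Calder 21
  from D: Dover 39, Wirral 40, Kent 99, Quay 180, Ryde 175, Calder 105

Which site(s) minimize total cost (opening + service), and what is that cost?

Open A, B and D; minimum total cost 574.

For any fixed open set, each restaurant goes to its cheapest open site; total = fixed + service.
{A, B, D}: Dover→D 39, Wirral→B 30, Kent→B 72, Quay→A 60, Ryde→B 50, Calder→A 28. Service 279; fixed 295; total 574.
{B, C, D}: Dover→D 39, Wirral→B 30, Kent→C 63, Quay→C 72, Ryde→B 50, Calder→C 21. Service 275; fixed 306; total 581.
{C, D}: service 410 + fixed 185 = 595
{A, B, C, D}: service 263 + fixed 413 = 676
(All 15 nonempty subsets were checked; A, B and D is lowest.)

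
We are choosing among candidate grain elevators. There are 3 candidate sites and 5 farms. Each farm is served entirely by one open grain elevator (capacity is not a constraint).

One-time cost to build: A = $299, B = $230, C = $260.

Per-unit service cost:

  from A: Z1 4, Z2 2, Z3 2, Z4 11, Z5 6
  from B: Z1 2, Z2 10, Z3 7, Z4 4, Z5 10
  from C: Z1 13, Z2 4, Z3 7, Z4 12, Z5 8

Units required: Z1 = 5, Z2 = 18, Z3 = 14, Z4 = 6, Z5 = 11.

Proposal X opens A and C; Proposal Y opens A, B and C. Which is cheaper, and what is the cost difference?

Proposal X is cheaper by 178.

Proposal X: {A, C}: Z1→A 4·5=20, Z2→A 2·18=36, Z3→A 2·14=28, Z4→A 11·6=66, Z5→A 6·11=66. Service 216; fixed 559; total 775.
Proposal Y: {A, B, C}: Z1→B 2·5=10, Z2→A 2·18=36, Z3→A 2·14=28, Z4→B 4·6=24, Z5→A 6·11=66. Service 164; fixed 789; total 953.
Difference: |775 − 953| = 178.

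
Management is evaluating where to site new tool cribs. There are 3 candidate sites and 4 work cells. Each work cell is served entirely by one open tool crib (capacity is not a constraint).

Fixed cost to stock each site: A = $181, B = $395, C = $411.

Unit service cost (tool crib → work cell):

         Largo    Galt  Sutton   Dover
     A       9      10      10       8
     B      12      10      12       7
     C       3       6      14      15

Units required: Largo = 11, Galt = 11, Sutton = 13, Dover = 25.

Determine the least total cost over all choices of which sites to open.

For any fixed open set, each work cell goes to its cheapest open site; total = fixed + service.
{A}: Largo→A 9·11=99, Galt→A 10·11=110, Sutton→A 10·13=130, Dover→A 8·25=200. Service 539; fixed 181; total 720.
{B}: Largo→B 12·11=132, Galt→B 10·11=110, Sutton→B 12·13=156, Dover→B 7·25=175. Service 573; fixed 395; total 968.
{A, C}: Largo→C 3·11=33, Galt→C 6·11=66, Sutton→A 10·13=130, Dover→A 8·25=200. Service 429; fixed 592; total 1021.
{A, B, C}: Largo→C 3·11=33, Galt→C 6·11=66, Sutton→A 10·13=130, Dover→B 7·25=175. Service 404; fixed 987; total 1391.
No other subset beats 720.

Minimum total cost: 720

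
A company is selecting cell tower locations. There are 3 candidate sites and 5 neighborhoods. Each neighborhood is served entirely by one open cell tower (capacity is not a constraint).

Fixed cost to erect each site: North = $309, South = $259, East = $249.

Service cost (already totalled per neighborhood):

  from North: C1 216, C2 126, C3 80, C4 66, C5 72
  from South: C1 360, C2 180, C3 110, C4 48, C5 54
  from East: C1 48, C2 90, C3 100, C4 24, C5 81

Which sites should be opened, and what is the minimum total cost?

Open East only; minimum total cost 592.

For any fixed open set, each neighborhood goes to its cheapest open site; total = fixed + service.
{East}: C1→East 48, C2→East 90, C3→East 100, C4→East 24, C5→East 81. Service 343; fixed 249; total 592.
{South, East}: service 316 + fixed 508 = 824
{North}: service 560 + fixed 309 = 869
{North, South, East}: service 296 + fixed 817 = 1113
No other subset beats 592.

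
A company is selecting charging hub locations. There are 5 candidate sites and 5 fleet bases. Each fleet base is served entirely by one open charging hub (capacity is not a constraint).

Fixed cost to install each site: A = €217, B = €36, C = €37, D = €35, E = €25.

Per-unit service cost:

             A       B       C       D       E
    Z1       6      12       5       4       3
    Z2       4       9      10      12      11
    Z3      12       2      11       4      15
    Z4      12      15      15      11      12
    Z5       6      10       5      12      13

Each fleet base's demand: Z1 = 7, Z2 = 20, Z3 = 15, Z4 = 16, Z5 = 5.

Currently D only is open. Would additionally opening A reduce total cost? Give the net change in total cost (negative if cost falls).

No — net change +27 (cost rises by 27).

Current service cost with {D}: 564.
Adding A: each fleet base re-picks its cheapest; new service cost 374, saving 190.
Extra fixed cost: 217. Net change = 217 − 190 = 27.
(Totals: 599 → 626.)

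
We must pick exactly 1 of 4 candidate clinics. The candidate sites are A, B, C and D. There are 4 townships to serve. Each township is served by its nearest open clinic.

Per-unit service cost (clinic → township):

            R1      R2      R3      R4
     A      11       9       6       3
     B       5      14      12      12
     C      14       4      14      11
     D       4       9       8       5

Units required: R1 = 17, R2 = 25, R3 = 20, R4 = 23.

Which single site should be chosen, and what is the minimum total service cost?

Choose D only; total service cost 568.

With exactly 1 open, each township uses its cheapest among the chosen.
{D}: R1→D 4·17=68, R2→D 9·25=225, R3→D 8·20=160, R4→D 5·23=115. Service cost 568.
{A}: service cost 601
{C}: service cost 871
Among all 4 size-1 choices, {D} is lowest.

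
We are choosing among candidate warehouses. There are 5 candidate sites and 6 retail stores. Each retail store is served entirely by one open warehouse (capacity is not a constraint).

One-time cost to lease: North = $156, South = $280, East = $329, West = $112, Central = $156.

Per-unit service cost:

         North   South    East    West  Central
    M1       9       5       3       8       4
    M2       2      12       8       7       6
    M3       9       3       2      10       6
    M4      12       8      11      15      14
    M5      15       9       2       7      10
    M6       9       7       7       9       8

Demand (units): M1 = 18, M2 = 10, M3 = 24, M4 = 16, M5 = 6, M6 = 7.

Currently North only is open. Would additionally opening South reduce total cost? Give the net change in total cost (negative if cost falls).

Current service cost with {North}: 743.
Adding South: each retail store re-picks its cheapest; new service cost 413, saving 330.
Extra fixed cost: 280. Net change = 280 − 330 = -50.
(Totals: 899 → 849.)

Yes — net change −50 (cost falls by 50).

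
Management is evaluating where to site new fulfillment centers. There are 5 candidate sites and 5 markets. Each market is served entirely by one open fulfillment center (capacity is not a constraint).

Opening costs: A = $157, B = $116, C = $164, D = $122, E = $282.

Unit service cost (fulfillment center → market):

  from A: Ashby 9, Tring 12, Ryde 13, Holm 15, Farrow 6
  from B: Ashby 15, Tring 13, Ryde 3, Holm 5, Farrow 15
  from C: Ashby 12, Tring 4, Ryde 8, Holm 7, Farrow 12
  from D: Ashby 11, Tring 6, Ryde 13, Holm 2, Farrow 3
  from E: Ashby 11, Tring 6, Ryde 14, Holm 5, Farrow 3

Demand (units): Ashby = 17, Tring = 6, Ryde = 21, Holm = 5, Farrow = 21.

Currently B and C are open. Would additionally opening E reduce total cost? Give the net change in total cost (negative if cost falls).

Current service cost with {B, C}: 568.
Adding E: each market re-picks its cheapest; new service cost 362, saving 206.
Extra fixed cost: 282. Net change = 282 − 206 = 76.
(Totals: 848 → 924.)

No — net change +76 (cost rises by 76).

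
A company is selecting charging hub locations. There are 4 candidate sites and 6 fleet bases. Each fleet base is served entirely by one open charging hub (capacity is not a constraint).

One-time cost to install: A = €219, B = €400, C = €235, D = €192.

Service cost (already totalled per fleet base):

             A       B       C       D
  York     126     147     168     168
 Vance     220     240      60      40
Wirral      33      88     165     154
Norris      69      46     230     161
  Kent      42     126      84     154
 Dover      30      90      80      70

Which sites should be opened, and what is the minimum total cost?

For any fixed open set, each fleet base goes to its cheapest open site; total = fixed + service.
{A}: York→A 126, Vance→A 220, Wirral→A 33, Norris→A 69, Kent→A 42, Dover→A 30. Service 520; fixed 219; total 739.
{A, D}: York→A 126, Vance→D 40, Wirral→A 33, Norris→A 69, Kent→A 42, Dover→A 30. Service 340; fixed 411; total 751.
{A, C}: York→A 126, Vance→C 60, Wirral→A 33, Norris→A 69, Kent→A 42, Dover→A 30. Service 360; fixed 454; total 814.
{A, B, C, D}: York→A 126, Vance→D 40, Wirral→A 33, Norris→B 46, Kent→A 42, Dover→A 30. Service 317; fixed 1046; total 1363.
No other subset beats 739.

Open A only; minimum total cost 739.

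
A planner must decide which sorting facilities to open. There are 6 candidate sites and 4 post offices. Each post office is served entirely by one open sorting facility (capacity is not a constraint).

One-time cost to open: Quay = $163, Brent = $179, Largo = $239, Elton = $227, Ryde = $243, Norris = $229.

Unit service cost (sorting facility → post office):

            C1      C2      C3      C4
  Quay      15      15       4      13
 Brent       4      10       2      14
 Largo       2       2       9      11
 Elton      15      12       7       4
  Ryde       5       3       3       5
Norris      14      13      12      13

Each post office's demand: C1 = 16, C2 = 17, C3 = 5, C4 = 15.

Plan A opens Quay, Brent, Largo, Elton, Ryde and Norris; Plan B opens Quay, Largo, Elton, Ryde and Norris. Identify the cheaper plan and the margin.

Plan B is cheaper by 174.

Plan A: {Quay, Brent, Largo, Elton, Ryde, Norris}: C1→Largo 2·16=32, C2→Largo 2·17=34, C3→Brent 2·5=10, C4→Elton 4·15=60. Service 136; fixed 1280; total 1416.
Plan B: {Quay, Largo, Elton, Ryde, Norris}: C1→Largo 2·16=32, C2→Largo 2·17=34, C3→Ryde 3·5=15, C4→Elton 4·15=60. Service 141; fixed 1101; total 1242.
Difference: |1416 − 1242| = 174.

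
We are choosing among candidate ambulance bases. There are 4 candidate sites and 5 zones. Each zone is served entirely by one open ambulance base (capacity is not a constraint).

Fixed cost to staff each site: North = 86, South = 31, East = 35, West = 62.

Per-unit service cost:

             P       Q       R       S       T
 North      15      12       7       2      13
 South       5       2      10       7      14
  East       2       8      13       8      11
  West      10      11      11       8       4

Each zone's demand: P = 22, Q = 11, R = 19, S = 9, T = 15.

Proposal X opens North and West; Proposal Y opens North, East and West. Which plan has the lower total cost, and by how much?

Proposal Y is cheaper by 174.

Proposal X: {North, West}: P→West 10·22=220, Q→West 11·11=121, R→North 7·19=133, S→North 2·9=18, T→West 4·15=60. Service 552; fixed 148; total 700.
Proposal Y: {North, East, West}: P→East 2·22=44, Q→East 8·11=88, R→North 7·19=133, S→North 2·9=18, T→West 4·15=60. Service 343; fixed 183; total 526.
Difference: |700 − 526| = 174.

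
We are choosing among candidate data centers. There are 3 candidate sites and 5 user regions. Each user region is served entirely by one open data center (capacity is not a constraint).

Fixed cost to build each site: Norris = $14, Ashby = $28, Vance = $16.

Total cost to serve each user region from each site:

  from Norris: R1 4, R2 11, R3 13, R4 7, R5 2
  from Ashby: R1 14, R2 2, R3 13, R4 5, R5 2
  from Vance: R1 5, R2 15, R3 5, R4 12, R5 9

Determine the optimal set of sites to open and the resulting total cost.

Open Norris only; minimum total cost 51.

For any fixed open set, each user region goes to its cheapest open site; total = fixed + service.
{Norris}: R1→Norris 4, R2→Norris 11, R3→Norris 13, R4→Norris 7, R5→Norris 2. Service 37; fixed 14; total 51.
{Norris, Vance}: service 29 + fixed 30 = 59
{Vance}: R1→Vance 5, R2→Vance 15, R3→Vance 5, R4→Vance 12, R5→Vance 9. Service 46; fixed 16; total 62.
{Norris, Ashby, Vance}: R1→Norris 4, R2→Ashby 2, R3→Vance 5, R4→Ashby 5, R5→Norris 2. Service 18; fixed 58; total 76.
No other subset beats 51.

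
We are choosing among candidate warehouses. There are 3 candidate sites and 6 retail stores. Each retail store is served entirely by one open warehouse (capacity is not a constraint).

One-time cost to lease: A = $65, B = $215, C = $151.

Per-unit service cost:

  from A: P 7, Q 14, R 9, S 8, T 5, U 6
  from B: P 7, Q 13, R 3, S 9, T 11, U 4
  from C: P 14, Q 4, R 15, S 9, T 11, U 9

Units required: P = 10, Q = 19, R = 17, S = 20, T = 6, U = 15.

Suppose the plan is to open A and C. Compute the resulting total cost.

Each retail store is assigned to its cheapest site among the open ones.
{A, C}: P→A 7·10=70, Q→C 4·19=76, R→A 9·17=153, S→A 8·20=160, T→A 5·6=30, U→A 6·15=90. Service 579; fixed 216; total 795.

Total cost: 795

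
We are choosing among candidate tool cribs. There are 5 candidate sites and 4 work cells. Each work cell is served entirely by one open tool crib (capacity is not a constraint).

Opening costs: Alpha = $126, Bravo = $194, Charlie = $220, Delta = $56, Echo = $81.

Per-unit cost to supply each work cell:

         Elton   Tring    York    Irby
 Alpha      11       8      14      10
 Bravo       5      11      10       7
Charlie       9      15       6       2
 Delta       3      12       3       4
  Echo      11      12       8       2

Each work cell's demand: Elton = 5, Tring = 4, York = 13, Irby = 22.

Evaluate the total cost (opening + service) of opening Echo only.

Each work cell is assigned to its cheapest site among the open ones.
{Echo}: Elton→Echo 11·5=55, Tring→Echo 12·4=48, York→Echo 8·13=104, Irby→Echo 2·22=44. Service 251; fixed 81; total 332.

Total cost: 332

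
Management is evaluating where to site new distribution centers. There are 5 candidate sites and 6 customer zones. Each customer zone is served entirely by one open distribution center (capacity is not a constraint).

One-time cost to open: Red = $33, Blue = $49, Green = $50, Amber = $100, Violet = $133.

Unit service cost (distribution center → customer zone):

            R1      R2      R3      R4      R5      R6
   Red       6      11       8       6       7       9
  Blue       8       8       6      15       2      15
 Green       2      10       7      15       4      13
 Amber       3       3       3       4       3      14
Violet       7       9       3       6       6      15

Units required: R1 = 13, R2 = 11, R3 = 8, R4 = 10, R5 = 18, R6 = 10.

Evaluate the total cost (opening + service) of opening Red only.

Each customer zone is assigned to its cheapest site among the open ones.
{Red}: R1→Red 6·13=78, R2→Red 11·11=121, R3→Red 8·8=64, R4→Red 6·10=60, R5→Red 7·18=126, R6→Red 9·10=90. Service 539; fixed 33; total 572.

Total cost: 572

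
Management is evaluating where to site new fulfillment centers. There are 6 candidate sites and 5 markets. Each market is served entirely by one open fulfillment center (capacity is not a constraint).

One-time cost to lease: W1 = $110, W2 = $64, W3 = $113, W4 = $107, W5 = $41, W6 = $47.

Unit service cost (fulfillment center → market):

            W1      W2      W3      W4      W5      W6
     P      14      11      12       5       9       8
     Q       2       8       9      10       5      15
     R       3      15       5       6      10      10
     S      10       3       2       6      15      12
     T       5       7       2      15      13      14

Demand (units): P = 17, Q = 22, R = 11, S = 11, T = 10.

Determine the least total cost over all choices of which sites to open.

For any fixed open set, each market goes to its cheapest open site; total = fixed + service.
{W1, W4}: P→W4 5·17=85, Q→W1 2·22=44, R→W1 3·11=33, S→W4 6·11=66, T→W1 5·10=50. Service 278; fixed 217; total 495.
{W3, W5}: service 360 + fixed 154 = 514
{W1, W2, W6}: P→W6 8·17=136, Q→W1 2·22=44, R→W1 3·11=33, S→W2 3·11=33, T→W1 5·10=50. Service 296; fixed 221; total 517.
{W1, W2, W3, W4, W5, W6}: P→W4 5·17=85, Q→W1 2·22=44, R→W1 3·11=33, S→W3 2·11=22, T→W3 2·10=20. Service 204; fixed 482; total 686.
No other subset beats 495.

Minimum total cost: 495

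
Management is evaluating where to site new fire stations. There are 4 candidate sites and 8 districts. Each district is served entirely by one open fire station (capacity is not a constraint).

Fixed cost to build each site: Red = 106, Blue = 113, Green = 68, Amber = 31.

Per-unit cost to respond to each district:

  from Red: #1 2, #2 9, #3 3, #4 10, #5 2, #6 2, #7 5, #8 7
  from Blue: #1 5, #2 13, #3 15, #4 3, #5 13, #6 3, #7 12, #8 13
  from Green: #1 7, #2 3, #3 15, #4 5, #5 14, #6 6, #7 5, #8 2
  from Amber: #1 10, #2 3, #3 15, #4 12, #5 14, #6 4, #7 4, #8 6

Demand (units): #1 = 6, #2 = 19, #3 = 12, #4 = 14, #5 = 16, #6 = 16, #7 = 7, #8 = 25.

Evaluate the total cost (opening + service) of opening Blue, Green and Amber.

Total cost: 855

Each district is assigned to its cheapest site among the open ones.
{Blue, Green, Amber}: #1→Blue 5·6=30, #2→Green 3·19=57, #3→Blue 15·12=180, #4→Blue 3·14=42, #5→Blue 13·16=208, #6→Blue 3·16=48, #7→Amber 4·7=28, #8→Green 2·25=50. Service 643; fixed 212; total 855.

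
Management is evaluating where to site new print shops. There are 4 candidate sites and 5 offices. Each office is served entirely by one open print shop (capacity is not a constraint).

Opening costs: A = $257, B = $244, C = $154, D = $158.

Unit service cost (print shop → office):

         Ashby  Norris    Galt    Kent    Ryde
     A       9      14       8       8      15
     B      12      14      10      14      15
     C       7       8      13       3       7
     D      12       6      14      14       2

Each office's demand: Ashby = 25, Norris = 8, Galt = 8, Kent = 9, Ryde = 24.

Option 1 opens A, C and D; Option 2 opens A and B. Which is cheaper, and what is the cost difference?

Option 1: {A, C, D}: Ashby→C 7·25=175, Norris→D 6·8=48, Galt→A 8·8=64, Kent→C 3·9=27, Ryde→D 2·24=48. Service 362; fixed 569; total 931.
Option 2: {A, B}: Ashby→A 9·25=225, Norris→A 14·8=112, Galt→A 8·8=64, Kent→A 8·9=72, Ryde→A 15·24=360. Service 833; fixed 501; total 1334.
Difference: |931 − 1334| = 403.

Option 1 is cheaper by 403.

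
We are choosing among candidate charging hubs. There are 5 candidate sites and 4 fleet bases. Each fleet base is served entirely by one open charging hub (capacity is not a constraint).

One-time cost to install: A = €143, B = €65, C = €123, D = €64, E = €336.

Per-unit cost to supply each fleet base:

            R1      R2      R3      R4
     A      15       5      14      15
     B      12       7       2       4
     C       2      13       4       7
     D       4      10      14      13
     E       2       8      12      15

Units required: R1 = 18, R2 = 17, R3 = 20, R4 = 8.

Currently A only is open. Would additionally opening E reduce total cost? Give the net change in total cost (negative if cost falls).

Current service cost with {A}: 755.
Adding E: each fleet base re-picks its cheapest; new service cost 481, saving 274.
Extra fixed cost: 336. Net change = 336 − 274 = 62.
(Totals: 898 → 960.)

No — net change +62 (cost rises by 62).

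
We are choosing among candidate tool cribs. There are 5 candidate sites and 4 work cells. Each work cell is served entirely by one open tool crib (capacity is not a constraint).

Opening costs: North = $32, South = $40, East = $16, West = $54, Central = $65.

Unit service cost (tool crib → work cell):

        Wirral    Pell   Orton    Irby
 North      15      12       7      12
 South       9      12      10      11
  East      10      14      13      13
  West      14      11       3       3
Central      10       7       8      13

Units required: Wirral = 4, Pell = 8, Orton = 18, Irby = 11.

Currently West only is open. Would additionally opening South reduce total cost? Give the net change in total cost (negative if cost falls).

Current service cost with {West}: 231.
Adding South: each work cell re-picks its cheapest; new service cost 211, saving 20.
Extra fixed cost: 40. Net change = 40 − 20 = 20.
(Totals: 285 → 305.)

No — net change +20 (cost rises by 20).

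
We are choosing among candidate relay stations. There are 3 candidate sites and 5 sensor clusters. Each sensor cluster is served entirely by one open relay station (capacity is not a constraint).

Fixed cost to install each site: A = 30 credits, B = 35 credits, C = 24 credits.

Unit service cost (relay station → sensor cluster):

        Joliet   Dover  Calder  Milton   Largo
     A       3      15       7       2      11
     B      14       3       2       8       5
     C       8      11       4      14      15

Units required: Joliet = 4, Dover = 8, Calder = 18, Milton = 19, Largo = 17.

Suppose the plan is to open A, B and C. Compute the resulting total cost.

Total cost: 284

Each sensor cluster is assigned to its cheapest site among the open ones.
{A, B, C}: Joliet→A 3·4=12, Dover→B 3·8=24, Calder→B 2·18=36, Milton→A 2·19=38, Largo→B 5·17=85. Service 195; fixed 89; total 284.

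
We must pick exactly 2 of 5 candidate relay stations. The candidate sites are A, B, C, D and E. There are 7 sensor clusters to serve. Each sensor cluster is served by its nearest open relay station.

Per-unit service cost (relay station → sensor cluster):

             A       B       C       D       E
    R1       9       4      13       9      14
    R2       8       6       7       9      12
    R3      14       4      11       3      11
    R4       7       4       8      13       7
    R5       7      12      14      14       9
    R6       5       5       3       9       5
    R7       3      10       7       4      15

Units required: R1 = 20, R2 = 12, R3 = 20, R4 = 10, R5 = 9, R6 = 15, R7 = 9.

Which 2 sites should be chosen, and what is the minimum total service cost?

Choose A and B; total service cost 437.

With exactly 2 open, each sensor cluster uses its cheapest among the chosen.
{A, B}: R1→B 4·20=80, R2→B 6·12=72, R3→B 4·20=80, R4→B 4·10=40, R5→A 7·9=63, R6→A 5·15=75, R7→A 3·9=27. Service cost 437.
{B, D}: service cost 471
{B, C}: service cost 488
Among all 10 size-2 choices, {A, B} is lowest.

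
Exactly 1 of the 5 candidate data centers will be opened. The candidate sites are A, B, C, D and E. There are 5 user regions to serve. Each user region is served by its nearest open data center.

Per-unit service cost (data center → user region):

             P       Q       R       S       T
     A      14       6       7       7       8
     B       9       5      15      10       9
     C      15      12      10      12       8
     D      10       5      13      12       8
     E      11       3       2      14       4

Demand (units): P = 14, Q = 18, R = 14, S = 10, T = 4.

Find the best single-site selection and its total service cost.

With exactly 1 open, each user region uses its cheapest among the chosen.
{E}: P→E 11·14=154, Q→E 3·18=54, R→E 2·14=28, S→E 14·10=140, T→E 4·4=16. Service cost 392.
{A}: service cost 504
{B}: service cost 562
Among all 5 size-1 choices, {E} is lowest.

Choose E only; total service cost 392.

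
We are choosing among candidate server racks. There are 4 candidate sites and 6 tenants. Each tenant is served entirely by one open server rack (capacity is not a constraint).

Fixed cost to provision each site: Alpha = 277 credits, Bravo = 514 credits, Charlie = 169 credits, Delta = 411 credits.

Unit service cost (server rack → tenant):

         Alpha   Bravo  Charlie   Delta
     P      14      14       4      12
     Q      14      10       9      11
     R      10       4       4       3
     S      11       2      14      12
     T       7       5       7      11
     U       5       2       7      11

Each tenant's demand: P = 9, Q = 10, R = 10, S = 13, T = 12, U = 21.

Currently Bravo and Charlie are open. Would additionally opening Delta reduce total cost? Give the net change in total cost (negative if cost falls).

No — net change +401 (cost rises by 401).

Current service cost with {Bravo, Charlie}: 294.
Adding Delta: each tenant re-picks its cheapest; new service cost 284, saving 10.
Extra fixed cost: 411. Net change = 411 − 10 = 401.
(Totals: 977 → 1378.)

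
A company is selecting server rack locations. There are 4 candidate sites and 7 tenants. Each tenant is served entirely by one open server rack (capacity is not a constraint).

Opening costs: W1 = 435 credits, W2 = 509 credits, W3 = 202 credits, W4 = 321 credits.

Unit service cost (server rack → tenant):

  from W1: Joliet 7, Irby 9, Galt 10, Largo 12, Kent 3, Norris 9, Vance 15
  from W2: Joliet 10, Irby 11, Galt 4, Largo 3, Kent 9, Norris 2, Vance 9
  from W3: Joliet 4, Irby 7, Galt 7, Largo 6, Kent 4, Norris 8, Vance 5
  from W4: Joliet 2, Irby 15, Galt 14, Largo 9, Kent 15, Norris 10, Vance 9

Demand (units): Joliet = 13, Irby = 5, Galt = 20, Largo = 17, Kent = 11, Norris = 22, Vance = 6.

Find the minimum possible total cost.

For any fixed open set, each tenant goes to its cheapest open site; total = fixed + service.
{W3}: Joliet→W3 4·13=52, Irby→W3 7·5=35, Galt→W3 7·20=140, Largo→W3 6·17=102, Kent→W3 4·11=44, Norris→W3 8·22=176, Vance→W3 5·6=30. Service 579; fixed 202; total 781.
{W2}: service 513 + fixed 509 = 1022
{W2, W3}: service 336 + fixed 711 = 1047
{W1, W2, W3, W4}: Joliet→W4 2·13=26, Irby→W3 7·5=35, Galt→W2 4·20=80, Largo→W2 3·17=51, Kent→W1 3·11=33, Norris→W2 2·22=44, Vance→W3 5·6=30. Service 299; fixed 1467; total 1766.
No other subset beats 781.

Minimum total cost: 781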